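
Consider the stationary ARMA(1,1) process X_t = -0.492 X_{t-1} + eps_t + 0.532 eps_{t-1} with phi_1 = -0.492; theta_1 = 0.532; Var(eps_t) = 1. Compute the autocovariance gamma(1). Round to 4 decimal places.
\gamma(1) = 0.0390

Multiply the model equation by X_{t-k} and take expectations. With theta_0 = psi_0 = 1 and psi_j the MA(infinity) weights, this gives
  gamma(k) - sum_i phi_i gamma(k-i) = c_k,
  c_k = sigma^2 * sum_{j=k..q} theta_j psi_{j-k}   (c_k = 0 for k > q),
using gamma(-m) = gamma(m).
psi-weights needed (psi_j = theta_j + sum_i phi_i psi_{j-i}):
  psi_1 = theta_1 + phi_1 = 0.532 + (-0.492) = 0.04
Right-hand sides:
  c_0 = sigma^2 (1 + theta_1 psi_1) = 1 * (1 + (0.532)(0.04)) = 1 * 1.02128 = 1.02128
  c_1 = sigma^2 theta_1 = 1 * (0.532) = 0.532
  c_2 = 0
Equations for k = 0 and k = 1 (AR order 1):
  gamma(0) = phi_1 gamma(1) + c_0
  gamma(1) = phi_1 gamma(0) + c_1
Substituting the second into the first: gamma(0) (1 - phi_1^2) = c_0 + phi_1 c_1, so
  gamma(0) = (c_0 + phi_1 c_1) / (1 - phi_1^2) = (1.02128 + (-0.492)(0.532)) / (1 - (-0.492)^2) = 0.759536 / 0.757936 = 1.002111.
  gamma(1) = phi_1 gamma(0) + c_1 = (-0.492)(1.002111) + (0.532) = 0.038961.
Therefore gamma(1) = 0.0390 (to 4 decimal places).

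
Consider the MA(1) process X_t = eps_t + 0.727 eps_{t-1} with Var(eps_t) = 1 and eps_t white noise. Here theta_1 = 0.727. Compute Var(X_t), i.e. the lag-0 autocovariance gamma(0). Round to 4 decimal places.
\gamma(0) = 1.5285

For an MA(q) process X_t = eps_t + sum_i theta_i eps_{t-i} with
Var(eps_t) = sigma^2, the variance is
  gamma(0) = sigma^2 * (1 + sum_i theta_i^2).
  sum_i theta_i^2 = (0.727)^2 = 0.528529.
  gamma(0) = 1 * (1 + 0.528529) = 1 * 1.528529 = 1.528529, which rounds to 1.5285.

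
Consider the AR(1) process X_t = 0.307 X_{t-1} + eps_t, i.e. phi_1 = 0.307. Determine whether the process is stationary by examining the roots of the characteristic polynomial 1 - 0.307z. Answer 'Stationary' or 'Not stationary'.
\text{Stationary}

The AR(p) characteristic polynomial is P(z) = 1 - 0.307z.
Stationarity requires all roots to lie outside the unit circle, i.e. |z| > 1 for every root.
This is linear in z: 1 + (-0.307) z = 0  =>  z = -1/(-0.307) = 3.257329,  |z| = 3.257329.
Moduli of all roots: 3.2573.
All moduli strictly greater than 1? Yes.
Verdict: Stationary.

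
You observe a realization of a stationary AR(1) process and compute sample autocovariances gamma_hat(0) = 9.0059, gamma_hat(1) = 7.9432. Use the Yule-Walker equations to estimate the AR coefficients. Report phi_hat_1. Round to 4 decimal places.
\hat\phi_{1} = 0.8820

The Yule-Walker equations for an AR(p) process read, in matrix form,
  Gamma_p phi = r_p,   with   (Gamma_p)_{ij} = gamma(|i - j|),
                       (r_p)_i = gamma(i),   i,j = 1..p.
Substitute the sample gammas (Toeplitz matrix and right-hand side of size 1):
  Gamma_p = [[9.0059]]
  r_p     = [7.9432]
With p = 1 this is the single equation gamma(0) phi_1 = gamma(1):
  phi_hat_1 = gamma(1) / gamma(0) = 7.9432 / 9.0059 = 0.8820.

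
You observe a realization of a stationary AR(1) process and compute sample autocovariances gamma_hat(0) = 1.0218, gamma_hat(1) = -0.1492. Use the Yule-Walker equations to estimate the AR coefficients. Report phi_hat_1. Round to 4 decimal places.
\hat\phi_{1} = -0.1460

The Yule-Walker equations for an AR(p) process read, in matrix form,
  Gamma_p phi = r_p,   with   (Gamma_p)_{ij} = gamma(|i - j|),
                       (r_p)_i = gamma(i),   i,j = 1..p.
Substitute the sample gammas (Toeplitz matrix and right-hand side of size 1):
  Gamma_p = [[1.0218]]
  r_p     = [-0.1492]
With p = 1 this is the single equation gamma(0) phi_1 = gamma(1):
  phi_hat_1 = gamma(1) / gamma(0) = -0.1492 / 1.0218 = -0.1460.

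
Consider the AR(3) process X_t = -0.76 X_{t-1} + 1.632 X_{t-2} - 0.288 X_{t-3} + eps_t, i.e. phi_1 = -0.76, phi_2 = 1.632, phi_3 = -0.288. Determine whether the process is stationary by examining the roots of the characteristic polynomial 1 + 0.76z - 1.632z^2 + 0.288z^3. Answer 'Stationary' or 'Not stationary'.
\text{Not stationary}

The AR(p) characteristic polynomial is P(z) = 1 + 0.76z - 1.632z^2 + 0.288z^3.
Stationarity requires all roots to lie outside the unit circle, i.e. |z| > 1 for every root.
Degree 3: look for a simple real root z0 first, then factor out (1 - z/z0) and solve the remaining quadratic.
Testing z0 = 5: P(5) = 1 + (0.76)(5) + (-1.632)(5)^2 + (0.288)(5)^3
  = 1 + (3.8) + (-40.8) + (36) = 0.  So z_0 = 5 is a root, |z_0| = 5.
Divide out the factor (1 - 0.2 z) = (1 - z/z0) (since 1/z0 = 0.2):
  P(z) = (1 - 0.2 z)(1 + (0.96) z + (-1.44) z^2)
  [check: z-coef 0.96 - (0.2) = 0.76; z^2-coef -1.44 - (0.2)(0.96) = -1.632; z^3-coef -(0.2)(-1.44) = 0.288.]
Remaining roots from the quadratic factor 1 + (0.96) z + (-1.44) z^2:
  Set 1 + (0.96) z + (-1.44) z^2 = 0, i.e. a z^2 + b z + c = 0 with a = -1.44, b = 0.96, c = 1.
  Discriminant D = b^2 - 4ac = (0.96)^2 - 4*(-1.44)*1 = 0.9216 - (-5.76) = 6.6816.
  D >= 0, so the roots are real: z = (-b +/- sqrt(D)) / (2a) = (-0.96 +/- 2.584879) / (-2.88).
    z_1 = (-0.96 + 2.584879) / (-2.88) = -0.5642,   |z_1| = 0.5642.
    z_2 = (-0.96 - 2.584879) / (-2.88) = 1.2309,   |z_2| = 1.2309.
Moduli of all roots: 5.0000, 0.5642, 1.2309.
All moduli strictly greater than 1? No.
Verdict: Not stationary.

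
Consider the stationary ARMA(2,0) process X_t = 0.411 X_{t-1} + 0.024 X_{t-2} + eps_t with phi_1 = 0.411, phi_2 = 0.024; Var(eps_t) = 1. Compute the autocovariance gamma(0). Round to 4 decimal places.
\gamma(0) = 1.2163

Multiply the model equation by X_{t-k} and take expectations. With theta_0 = psi_0 = 1 and psi_j the MA(infinity) weights, this gives
  gamma(k) - sum_i phi_i gamma(k-i) = c_k,
  c_k = sigma^2 * sum_{j=k..q} theta_j psi_{j-k}   (c_k = 0 for k > q),
using gamma(-m) = gamma(m).
Pure AR (q = 0): c_0 = sigma^2 = 1, c_k = 0 for k >= 1.
Equations for k = 0, 1, 2 (AR order 2, c_2 = 0):
  (E0) gamma(0) = phi_1 gamma(1) + phi_2 gamma(2) + c_0
  (E1) gamma(1) = phi_1 gamma(0) + phi_2 gamma(1) + c_1
  (E2) gamma(2) = phi_1 gamma(1) + phi_2 gamma(0)
From (E1): gamma(1) = A gamma(0) + B with
  A = phi_1 / (1 - phi_2) = 0.411 / 0.976 = 0.421107,   B = c_1 / (1 - phi_2) = 0 / 0.976 = 0.
Insert (E2) into (E0): gamma(0) (1 - phi_2^2) = phi_1 (1 + phi_2) gamma(1) + c_0.
  phi_1 (1 + phi_2) = (0.411)(1.024) = 0.420864,   1 - phi_2^2 = 0.999424.
Replace gamma(1) by A gamma(0) + B and collect gamma(0):
  gamma(0) [0.999424 - (0.420864)(0.421107)] = c_0 = 1
  gamma(0) * 0.822195 = 1
  gamma(0) = 1 / 0.822195 = 1.216256.
Therefore gamma(0) = 1.2163 (to 4 decimal places).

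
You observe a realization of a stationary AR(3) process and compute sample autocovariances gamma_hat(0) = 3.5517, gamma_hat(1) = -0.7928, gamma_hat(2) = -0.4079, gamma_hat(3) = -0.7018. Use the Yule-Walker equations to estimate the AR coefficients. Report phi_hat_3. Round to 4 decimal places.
\hat\phi_{3} = -0.2890

The Yule-Walker equations for an AR(p) process read, in matrix form,
  Gamma_p phi = r_p,   with   (Gamma_p)_{ij} = gamma(|i - j|),
                       (r_p)_i = gamma(i),   i,j = 1..p.
Substitute the sample gammas (Toeplitz matrix and right-hand side of size 3):
  Gamma_p = [[3.5517, -0.7928, -0.4079], [-0.7928, 3.5517, -0.7928], [-0.4079, -0.7928, 3.5517]]
  r_p     = [-0.7928, -0.4079, -0.7018]
Written out (R1..R3):
  (R1) 3.5517 phi_1 - 0.7928 phi_2 - 0.4079 phi_3 = -0.7928
  (R2) -0.7928 phi_1 + 3.5517 phi_2 - 0.7928 phi_3 = -0.4079
  (R3) -0.4079 phi_1 - 0.7928 phi_2 + 3.5517 phi_3 = -0.7018
Gaussian elimination:
  R2 <- R2 - (-0.7928/3.5517) R1 = R2 - (-0.223217) R1:  3.374734 phi_2 - 0.88385 phi_3 = -0.584866
  R3 <- R3 - (-0.4079/3.5517) R1 = R3 - (-0.114846) R1:  -0.88385 phi_2 + 3.504854 phi_3 = -0.79285
  R3 <- R3 - (-0.88385/3.374734) R2 = R3 - (-0.261902) R2:  3.273372 phi_3 = -0.946028
Back-substitution:
  phi_hat_3 = -0.946028 / 3.273372 = -0.289007
  phi_hat_2 = (-0.584866 - (-0.88385)(-0.289007)) / 3.374734 = -0.248999
  phi_hat_1 = (-0.7928 - (-0.7928)(-0.248999) - (-0.4079)(-0.289007)) / 3.5517 = -0.311989
So phi_hat = [-0.3120, -0.2490, -0.2890].
Therefore phi_hat_3 = -0.2890.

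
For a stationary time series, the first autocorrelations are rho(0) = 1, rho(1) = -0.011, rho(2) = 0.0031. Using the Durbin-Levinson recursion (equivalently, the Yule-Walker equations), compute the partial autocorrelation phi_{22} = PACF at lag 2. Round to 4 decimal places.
\phi_{22} = 0.0030

The PACF at lag k is phi_{kk}, the last component of the solution
to the Yule-Walker system G_k phi = r_k where
  (G_k)_{ij} = rho(|i - j|), (r_k)_i = rho(i), i,j = 1..k.
Equivalently, Durbin-Levinson gives phi_{kk} iteratively:
  phi_{11} = rho(1)
  phi_{kk} = [rho(k) - sum_{j=1..k-1} phi_{k-1,j} rho(k-j)]
            / [1 - sum_{j=1..k-1} phi_{k-1,j} rho(j)],
  phi_{k,j} = phi_{k-1,j} - phi_{kk} phi_{k-1,k-j},  j = 1..k-1.
Step k = 1:
  phi_11 = rho(1) = -0.011.
Step k = 2:
  phi_22 = [rho(2) - phi_11 rho(1)] / [1 - phi_11 rho(1)] = [0.0031 - (-0.011)(-0.011)] / [1 - (-0.011)(-0.011)]
         = 0.002979 / 0.999879 = 0.003.
Therefore phi_{22} = 0.0030.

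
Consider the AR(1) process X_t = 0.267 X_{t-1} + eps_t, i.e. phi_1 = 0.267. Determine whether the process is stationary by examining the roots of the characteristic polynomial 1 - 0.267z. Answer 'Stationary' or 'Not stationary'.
\text{Stationary}

The AR(p) characteristic polynomial is P(z) = 1 - 0.267z.
Stationarity requires all roots to lie outside the unit circle, i.e. |z| > 1 for every root.
This is linear in z: 1 + (-0.267) z = 0  =>  z = -1/(-0.267) = 3.745318,  |z| = 3.745318.
Moduli of all roots: 3.7453.
All moduli strictly greater than 1? Yes.
Verdict: Stationary.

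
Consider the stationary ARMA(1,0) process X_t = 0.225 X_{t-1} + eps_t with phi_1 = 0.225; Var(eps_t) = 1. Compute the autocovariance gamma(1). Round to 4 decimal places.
\gamma(1) = 0.2370

Multiply the model equation by X_{t-k} and take expectations. With theta_0 = psi_0 = 1 and psi_j the MA(infinity) weights, this gives
  gamma(k) - sum_i phi_i gamma(k-i) = c_k,
  c_k = sigma^2 * sum_{j=k..q} theta_j psi_{j-k}   (c_k = 0 for k > q),
using gamma(-m) = gamma(m).
Pure AR (q = 0): c_0 = sigma^2 = 1, c_k = 0 for k >= 1.
Equations for k = 0 and k = 1 (AR order 1):
  gamma(0) = phi_1 gamma(1) + c_0
  gamma(1) = phi_1 gamma(0) + c_1
Substituting the second into the first: gamma(0) (1 - phi_1^2) = c_0 + phi_1 c_1, so
  gamma(0) = c_0 / (1 - phi_1^2) = 1 / (1 - (0.225)^2) = 1 / 0.949375 = 1.053325.
  gamma(1) = phi_1 gamma(0) = (0.225)(1.053325) = 0.236998.
Therefore gamma(1) = 0.2370 (to 4 decimal places).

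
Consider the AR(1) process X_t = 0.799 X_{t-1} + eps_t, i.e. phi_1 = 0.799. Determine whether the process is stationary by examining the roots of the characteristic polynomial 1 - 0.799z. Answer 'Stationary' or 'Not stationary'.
\text{Stationary}

The AR(p) characteristic polynomial is P(z) = 1 - 0.799z.
Stationarity requires all roots to lie outside the unit circle, i.e. |z| > 1 for every root.
This is linear in z: 1 + (-0.799) z = 0  =>  z = -1/(-0.799) = 1.251564,  |z| = 1.251564.
Moduli of all roots: 1.2516.
All moduli strictly greater than 1? Yes.
Verdict: Stationary.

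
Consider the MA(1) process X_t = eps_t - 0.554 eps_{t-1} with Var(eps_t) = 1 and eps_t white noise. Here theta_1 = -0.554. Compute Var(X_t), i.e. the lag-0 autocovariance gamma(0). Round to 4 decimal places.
\gamma(0) = 1.3069

For an MA(q) process X_t = eps_t + sum_i theta_i eps_{t-i} with
Var(eps_t) = sigma^2, the variance is
  gamma(0) = sigma^2 * (1 + sum_i theta_i^2).
  sum_i theta_i^2 = (-0.554)^2 = 0.306916.
  gamma(0) = 1 * (1 + 0.306916) = 1 * 1.306916 = 1.306916, which rounds to 1.3069.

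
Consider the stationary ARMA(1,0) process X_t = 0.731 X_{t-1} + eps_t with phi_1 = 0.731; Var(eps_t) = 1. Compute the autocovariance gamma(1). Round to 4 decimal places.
\gamma(1) = 1.5699

Multiply the model equation by X_{t-k} and take expectations. With theta_0 = psi_0 = 1 and psi_j the MA(infinity) weights, this gives
  gamma(k) - sum_i phi_i gamma(k-i) = c_k,
  c_k = sigma^2 * sum_{j=k..q} theta_j psi_{j-k}   (c_k = 0 for k > q),
using gamma(-m) = gamma(m).
Pure AR (q = 0): c_0 = sigma^2 = 1, c_k = 0 for k >= 1.
Equations for k = 0 and k = 1 (AR order 1):
  gamma(0) = phi_1 gamma(1) + c_0
  gamma(1) = phi_1 gamma(0) + c_1
Substituting the second into the first: gamma(0) (1 - phi_1^2) = c_0 + phi_1 c_1, so
  gamma(0) = c_0 / (1 - phi_1^2) = 1 / (1 - (0.731)^2) = 1 / 0.465639 = 2.147586.
  gamma(1) = phi_1 gamma(0) = (0.731)(2.147586) = 1.569886.
Therefore gamma(1) = 1.5699 (to 4 decimal places).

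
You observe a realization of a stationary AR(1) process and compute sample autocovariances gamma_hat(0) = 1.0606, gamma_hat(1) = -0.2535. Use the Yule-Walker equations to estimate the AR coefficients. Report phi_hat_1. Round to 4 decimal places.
\hat\phi_{1} = -0.2390

The Yule-Walker equations for an AR(p) process read, in matrix form,
  Gamma_p phi = r_p,   with   (Gamma_p)_{ij} = gamma(|i - j|),
                       (r_p)_i = gamma(i),   i,j = 1..p.
Substitute the sample gammas (Toeplitz matrix and right-hand side of size 1):
  Gamma_p = [[1.0606]]
  r_p     = [-0.2535]
With p = 1 this is the single equation gamma(0) phi_1 = gamma(1):
  phi_hat_1 = gamma(1) / gamma(0) = -0.2535 / 1.0606 = -0.2390.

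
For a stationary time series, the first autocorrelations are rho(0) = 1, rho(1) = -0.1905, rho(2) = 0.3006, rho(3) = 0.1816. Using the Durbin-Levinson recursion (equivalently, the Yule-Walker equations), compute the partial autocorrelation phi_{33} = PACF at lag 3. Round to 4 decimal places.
\phi_{33} = 0.3090

The PACF at lag k is phi_{kk}, the last component of the solution
to the Yule-Walker system G_k phi = r_k where
  (G_k)_{ij} = rho(|i - j|), (r_k)_i = rho(i), i,j = 1..k.
Equivalently, Durbin-Levinson gives phi_{kk} iteratively:
  phi_{11} = rho(1)
  phi_{kk} = [rho(k) - sum_{j=1..k-1} phi_{k-1,j} rho(k-j)]
            / [1 - sum_{j=1..k-1} phi_{k-1,j} rho(j)],
  phi_{k,j} = phi_{k-1,j} - phi_{kk} phi_{k-1,k-j},  j = 1..k-1.
Step k = 1:
  phi_11 = rho(1) = -0.1905.
Step k = 2:
  phi_22 = [rho(2) - phi_11 rho(1)] / [1 - phi_11 rho(1)] = [0.3006 - (-0.1905)(-0.1905)] / [1 - (-0.1905)(-0.1905)]
         = 0.26430975 / 0.96370975 = 0.274263.
  Update: phi_21 = phi_11 - phi_22 phi_11 = -0.1905 - (0.274263)(-0.1905) = -0.138253.
Step k = 3:
  phi_33 = [rho(3) - phi_21 rho(2) - phi_22 rho(1)] / [1 - phi_21 rho(1) - phi_22 rho(2)]
    numerator   = 0.1816 - (-0.138253)(0.3006) - (0.274263)(-0.1905) = 0.2754059
    denominator = 1 - (-0.138253)(-0.1905) - (0.274263)(0.3006) = 0.89121941
  phi_33 = 0.2754059 / 0.89121941 = 0.309.
Therefore phi_{33} = 0.3090.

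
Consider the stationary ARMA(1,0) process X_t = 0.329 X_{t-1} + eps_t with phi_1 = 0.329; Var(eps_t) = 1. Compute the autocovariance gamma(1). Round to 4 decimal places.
\gamma(1) = 0.3689

Multiply the model equation by X_{t-k} and take expectations. With theta_0 = psi_0 = 1 and psi_j the MA(infinity) weights, this gives
  gamma(k) - sum_i phi_i gamma(k-i) = c_k,
  c_k = sigma^2 * sum_{j=k..q} theta_j psi_{j-k}   (c_k = 0 for k > q),
using gamma(-m) = gamma(m).
Pure AR (q = 0): c_0 = sigma^2 = 1, c_k = 0 for k >= 1.
Equations for k = 0 and k = 1 (AR order 1):
  gamma(0) = phi_1 gamma(1) + c_0
  gamma(1) = phi_1 gamma(0) + c_1
Substituting the second into the first: gamma(0) (1 - phi_1^2) = c_0 + phi_1 c_1, so
  gamma(0) = c_0 / (1 - phi_1^2) = 1 / (1 - (0.329)^2) = 1 / 0.891759 = 1.121379.
  gamma(1) = phi_1 gamma(0) = (0.329)(1.121379) = 0.368934.
Therefore gamma(1) = 0.3689 (to 4 decimal places).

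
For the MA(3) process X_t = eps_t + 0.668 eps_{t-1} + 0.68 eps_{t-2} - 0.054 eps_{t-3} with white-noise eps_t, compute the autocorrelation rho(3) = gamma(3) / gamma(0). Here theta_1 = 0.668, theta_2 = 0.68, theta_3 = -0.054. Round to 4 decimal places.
\rho(3) = -0.0282

For an MA(q) process with theta_0 = 1, the autocovariance is
  gamma(k) = sigma^2 * sum_{i=0..q-k} theta_i * theta_{i+k},
and rho(k) = gamma(k) / gamma(0). Sigma^2 cancels.
  numerator   = (1)*(-0.054) = -0.054.
  denominator = (1)^2 + (0.668)^2 + (0.68)^2 + (-0.054)^2 = 1.91154.
  rho(3) = -0.054 / 1.91154 = -0.0282.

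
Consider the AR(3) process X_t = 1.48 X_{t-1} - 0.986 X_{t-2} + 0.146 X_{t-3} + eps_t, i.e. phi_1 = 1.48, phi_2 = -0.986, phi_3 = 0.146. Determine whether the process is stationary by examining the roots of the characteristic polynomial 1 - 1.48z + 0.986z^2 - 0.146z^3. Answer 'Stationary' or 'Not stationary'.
\text{Stationary}

The AR(p) characteristic polynomial is P(z) = 1 - 1.48z + 0.986z^2 - 0.146z^3.
Stationarity requires all roots to lie outside the unit circle, i.e. |z| > 1 for every root.
Degree 3: look for a simple real root z0 first, then factor out (1 - z/z0) and solve the remaining quadratic.
Testing z0 = 5: P(5) = 1 + (-1.48)(5) + (0.986)(5)^2 + (-0.146)(5)^3
  = 1 + (-7.4) + (24.65) + (-18.25) = 0.  So z_0 = 5 is a root, |z_0| = 5.
Divide out the factor (1 - 0.2 z) = (1 - z/z0) (since 1/z0 = 0.2):
  P(z) = (1 - 0.2 z)(1 + (-1.28) z + (0.73) z^2)
  [check: z-coef -1.28 - (0.2) = -1.48; z^2-coef 0.73 - (0.2)(-1.28) = 0.986; z^3-coef -(0.2)(0.73) = -0.146.]
Remaining roots from the quadratic factor 1 + (-1.28) z + (0.73) z^2:
  Set 1 + (-1.28) z + (0.73) z^2 = 0, i.e. a z^2 + b z + c = 0 with a = 0.73, b = -1.28, c = 1.
  Discriminant D = b^2 - 4ac = (-1.28)^2 - 4*(0.73)*1 = 1.6384 - (2.92) = -1.2816.
  D < 0, so the roots are the complex-conjugate pair z = (-b +/- i sqrt(-D)) / (2a) = 0.8767 +/- 0.7754i.
  For a conjugate pair |z|^2 = z * conj(z) = (product of roots) = c/a = 1/(0.73) = 1.369863, so |z| = sqrt(1.369863) = 1.1704 for both roots.
Moduli of all roots: 5.0000, 1.1704, 1.1704.
All moduli strictly greater than 1? Yes.
Verdict: Stationary.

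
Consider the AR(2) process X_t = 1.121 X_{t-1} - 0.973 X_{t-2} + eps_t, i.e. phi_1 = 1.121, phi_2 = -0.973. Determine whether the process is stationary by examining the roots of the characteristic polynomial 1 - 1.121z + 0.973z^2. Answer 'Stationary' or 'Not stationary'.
\text{Stationary}

The AR(p) characteristic polynomial is P(z) = 1 - 1.121z + 0.973z^2.
Stationarity requires all roots to lie outside the unit circle, i.e. |z| > 1 for every root.
Set 1 + (-1.121) z + (0.973) z^2 = 0, i.e. a z^2 + b z + c = 0 with a = 0.973, b = -1.121, c = 1.
Discriminant D = b^2 - 4ac = (-1.121)^2 - 4*(0.973)*1 = 1.256641 - (3.892) = -2.635359.
D < 0, so the roots are the complex-conjugate pair z = (-b +/- i sqrt(-D)) / (2a) = 0.5761 +/- 0.8342i.
For a conjugate pair |z|^2 = z * conj(z) = (product of roots) = c/a = 1/(0.973) = 1.027749, so |z| = sqrt(1.027749) = 1.0138 for both roots.
Moduli of all roots: 1.0138, 1.0138.
All moduli strictly greater than 1? Yes.
Verdict: Stationary.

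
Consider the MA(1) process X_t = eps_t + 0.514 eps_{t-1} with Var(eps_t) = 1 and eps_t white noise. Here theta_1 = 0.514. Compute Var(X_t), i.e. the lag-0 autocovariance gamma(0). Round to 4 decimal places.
\gamma(0) = 1.2642

For an MA(q) process X_t = eps_t + sum_i theta_i eps_{t-i} with
Var(eps_t) = sigma^2, the variance is
  gamma(0) = sigma^2 * (1 + sum_i theta_i^2).
  sum_i theta_i^2 = (0.514)^2 = 0.264196.
  gamma(0) = 1 * (1 + 0.264196) = 1 * 1.264196 = 1.264196, which rounds to 1.2642.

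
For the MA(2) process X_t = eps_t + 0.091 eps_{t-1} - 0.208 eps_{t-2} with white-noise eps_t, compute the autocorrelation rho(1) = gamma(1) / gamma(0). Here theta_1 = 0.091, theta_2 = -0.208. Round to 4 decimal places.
\rho(1) = 0.0685

For an MA(q) process with theta_0 = 1, the autocovariance is
  gamma(k) = sigma^2 * sum_{i=0..q-k} theta_i * theta_{i+k},
and rho(k) = gamma(k) / gamma(0). Sigma^2 cancels.
  numerator   = (1)*(0.091) + (0.091)*(-0.208) = 0.072072.
  denominator = (1)^2 + (0.091)^2 + (-0.208)^2 = 1.051545.
  rho(1) = 0.072072 / 1.051545 = 0.0685.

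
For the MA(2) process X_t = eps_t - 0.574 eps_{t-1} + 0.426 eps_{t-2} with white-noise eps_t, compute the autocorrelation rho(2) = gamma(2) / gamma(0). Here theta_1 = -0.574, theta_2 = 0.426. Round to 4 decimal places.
\rho(2) = 0.2819

For an MA(q) process with theta_0 = 1, the autocovariance is
  gamma(k) = sigma^2 * sum_{i=0..q-k} theta_i * theta_{i+k},
and rho(k) = gamma(k) / gamma(0). Sigma^2 cancels.
  numerator   = (1)*(0.426) = 0.426.
  denominator = (1)^2 + (-0.574)^2 + (0.426)^2 = 1.510952.
  rho(2) = 0.426 / 1.510952 = 0.2819.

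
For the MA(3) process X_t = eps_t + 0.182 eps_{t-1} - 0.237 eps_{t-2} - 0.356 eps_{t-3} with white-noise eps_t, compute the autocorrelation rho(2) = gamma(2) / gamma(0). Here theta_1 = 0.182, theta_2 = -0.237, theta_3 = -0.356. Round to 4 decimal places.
\rho(2) = -0.2482

For an MA(q) process with theta_0 = 1, the autocovariance is
  gamma(k) = sigma^2 * sum_{i=0..q-k} theta_i * theta_{i+k},
and rho(k) = gamma(k) / gamma(0). Sigma^2 cancels.
  numerator   = (1)*(-0.237) + (0.182)*(-0.356) = -0.301792.
  denominator = (1)^2 + (0.182)^2 + (-0.237)^2 + (-0.356)^2 = 1.216029.
  rho(2) = -0.301792 / 1.216029 = -0.2482.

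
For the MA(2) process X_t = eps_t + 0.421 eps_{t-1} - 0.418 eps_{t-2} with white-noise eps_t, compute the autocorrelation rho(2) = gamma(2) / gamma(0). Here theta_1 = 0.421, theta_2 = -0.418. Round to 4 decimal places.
\rho(2) = -0.3092

For an MA(q) process with theta_0 = 1, the autocovariance is
  gamma(k) = sigma^2 * sum_{i=0..q-k} theta_i * theta_{i+k},
and rho(k) = gamma(k) / gamma(0). Sigma^2 cancels.
  numerator   = (1)*(-0.418) = -0.418.
  denominator = (1)^2 + (0.421)^2 + (-0.418)^2 = 1.351965.
  rho(2) = -0.418 / 1.351965 = -0.3092.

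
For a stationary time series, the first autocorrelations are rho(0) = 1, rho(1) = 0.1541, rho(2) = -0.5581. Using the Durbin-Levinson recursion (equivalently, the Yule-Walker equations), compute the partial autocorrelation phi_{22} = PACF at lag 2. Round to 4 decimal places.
\phi_{22} = -0.5960

The PACF at lag k is phi_{kk}, the last component of the solution
to the Yule-Walker system G_k phi = r_k where
  (G_k)_{ij} = rho(|i - j|), (r_k)_i = rho(i), i,j = 1..k.
Equivalently, Durbin-Levinson gives phi_{kk} iteratively:
  phi_{11} = rho(1)
  phi_{kk} = [rho(k) - sum_{j=1..k-1} phi_{k-1,j} rho(k-j)]
            / [1 - sum_{j=1..k-1} phi_{k-1,j} rho(j)],
  phi_{k,j} = phi_{k-1,j} - phi_{kk} phi_{k-1,k-j},  j = 1..k-1.
Step k = 1:
  phi_11 = rho(1) = 0.1541.
Step k = 2:
  phi_22 = [rho(2) - phi_11 rho(1)] / [1 - phi_11 rho(1)] = [-0.5581 - (0.1541)(0.1541)] / [1 - (0.1541)(0.1541)]
         = -0.58184681 / 0.97625319 = -0.596.
Therefore phi_{22} = -0.5960.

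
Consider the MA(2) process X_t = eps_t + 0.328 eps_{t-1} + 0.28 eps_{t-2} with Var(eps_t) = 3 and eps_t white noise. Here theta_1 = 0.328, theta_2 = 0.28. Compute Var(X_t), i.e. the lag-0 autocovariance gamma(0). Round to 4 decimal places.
\gamma(0) = 3.5580

For an MA(q) process X_t = eps_t + sum_i theta_i eps_{t-i} with
Var(eps_t) = sigma^2, the variance is
  gamma(0) = sigma^2 * (1 + sum_i theta_i^2).
  sum_i theta_i^2 = (0.328)^2 + (0.28)^2 = 0.107584 + 0.0784 = 0.185984.
  gamma(0) = 3 * (1 + 0.185984) = 3 * 1.185984 = 3.557952, which rounds to 3.5580.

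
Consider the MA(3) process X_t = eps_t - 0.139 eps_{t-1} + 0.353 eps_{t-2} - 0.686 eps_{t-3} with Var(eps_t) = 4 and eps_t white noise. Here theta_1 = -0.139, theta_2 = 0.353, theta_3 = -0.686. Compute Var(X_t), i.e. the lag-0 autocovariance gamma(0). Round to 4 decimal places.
\gamma(0) = 6.4581

For an MA(q) process X_t = eps_t + sum_i theta_i eps_{t-i} with
Var(eps_t) = sigma^2, the variance is
  gamma(0) = sigma^2 * (1 + sum_i theta_i^2).
  sum_i theta_i^2 = (-0.139)^2 + (0.353)^2 + (-0.686)^2 = 0.019321 + 0.124609 + 0.470596 = 0.614526.
  gamma(0) = 4 * (1 + 0.614526) = 4 * 1.614526 = 6.458104, which rounds to 6.4581.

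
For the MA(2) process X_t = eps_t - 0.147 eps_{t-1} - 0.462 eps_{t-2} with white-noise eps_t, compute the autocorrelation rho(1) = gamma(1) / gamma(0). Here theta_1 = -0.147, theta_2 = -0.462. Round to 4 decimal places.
\rho(1) = -0.0640

For an MA(q) process with theta_0 = 1, the autocovariance is
  gamma(k) = sigma^2 * sum_{i=0..q-k} theta_i * theta_{i+k},
and rho(k) = gamma(k) / gamma(0). Sigma^2 cancels.
  numerator   = (1)*(-0.147) + (-0.147)*(-0.462) = -0.079086.
  denominator = (1)^2 + (-0.147)^2 + (-0.462)^2 = 1.235053.
  rho(1) = -0.079086 / 1.235053 = -0.0640.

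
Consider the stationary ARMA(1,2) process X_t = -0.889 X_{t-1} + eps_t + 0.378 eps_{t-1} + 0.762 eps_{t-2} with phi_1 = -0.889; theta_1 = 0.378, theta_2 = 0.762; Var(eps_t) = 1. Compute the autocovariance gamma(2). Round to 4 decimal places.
\gamma(2) = 7.3447

Multiply the model equation by X_{t-k} and take expectations. With theta_0 = psi_0 = 1 and psi_j the MA(infinity) weights, this gives
  gamma(k) - sum_i phi_i gamma(k-i) = c_k,
  c_k = sigma^2 * sum_{j=k..q} theta_j psi_{j-k}   (c_k = 0 for k > q),
using gamma(-m) = gamma(m).
psi-weights needed (psi_j = theta_j + sum_i phi_i psi_{j-i}):
  psi_1 = theta_1 + phi_1 = 0.378 + (-0.889) = -0.511
  psi_2 = theta_2 + phi_1 psi_1 = 0.762 + (-0.889)(-0.511) = 1.216279
Right-hand sides:
  c_0 = sigma^2 (1 + theta_1 psi_1 + theta_2 psi_2) = 1 * (1 + (0.378)(-0.511) + (0.762)(1.216279)) = 1 * 1.733647 = 1.733647
  c_1 = sigma^2 (theta_1 + theta_2 psi_1) = 1 * (0.378 + (0.762)(-0.511)) = -0.011382
  c_2 = sigma^2 theta_2 = 1 * (0.762) = 0.762
Equations for k = 0 and k = 1 (AR order 1):
  gamma(0) = phi_1 gamma(1) + c_0
  gamma(1) = phi_1 gamma(0) + c_1
Substituting the second into the first: gamma(0) (1 - phi_1^2) = c_0 + phi_1 c_1, so
  gamma(0) = (c_0 + phi_1 c_1) / (1 - phi_1^2) = (1.733647 + (-0.889)(-0.011382)) / (1 - (-0.889)^2) = 1.743765 / 0.209679 = 8.316356.
  gamma(1) = phi_1 gamma(0) + c_1 = (-0.889)(8.316356) + (-0.011382) = -7.404622.
For k = 2: gamma(2) = phi_1 gamma(1) + c_2
  = (-0.889)(-7.404622) + (0.762) = 7.344709.
Therefore gamma(2) = 7.3447 (to 4 decimal places).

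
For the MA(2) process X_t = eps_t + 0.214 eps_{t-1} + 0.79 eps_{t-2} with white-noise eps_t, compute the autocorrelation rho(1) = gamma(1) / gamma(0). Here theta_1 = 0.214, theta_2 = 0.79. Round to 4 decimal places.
\rho(1) = 0.2294

For an MA(q) process with theta_0 = 1, the autocovariance is
  gamma(k) = sigma^2 * sum_{i=0..q-k} theta_i * theta_{i+k},
and rho(k) = gamma(k) / gamma(0). Sigma^2 cancels.
  numerator   = (1)*(0.214) + (0.214)*(0.79) = 0.38306.
  denominator = (1)^2 + (0.214)^2 + (0.79)^2 = 1.669896.
  rho(1) = 0.38306 / 1.669896 = 0.2294.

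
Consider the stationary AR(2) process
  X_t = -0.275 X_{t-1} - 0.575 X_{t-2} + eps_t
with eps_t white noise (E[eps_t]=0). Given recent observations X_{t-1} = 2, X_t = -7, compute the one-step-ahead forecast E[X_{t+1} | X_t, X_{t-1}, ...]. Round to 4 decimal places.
E[X_{t+1} \mid \mathcal F_t] = 0.7750

For an AR(p) model X_t = c + sum_i phi_i X_{t-i} + eps_t, the
one-step-ahead conditional mean is
  E[X_{t+1} | X_t, ...] = c + sum_i phi_i X_{t+1-i}.
Substitute known values:
  E[X_{t+1} | ...] = (-0.275) * (-7) + (-0.575) * (2)
                   = 0.7750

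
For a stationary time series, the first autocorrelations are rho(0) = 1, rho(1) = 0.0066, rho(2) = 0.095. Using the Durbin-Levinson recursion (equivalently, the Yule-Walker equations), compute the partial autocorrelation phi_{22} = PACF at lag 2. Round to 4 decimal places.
\phi_{22} = 0.0950

The PACF at lag k is phi_{kk}, the last component of the solution
to the Yule-Walker system G_k phi = r_k where
  (G_k)_{ij} = rho(|i - j|), (r_k)_i = rho(i), i,j = 1..k.
Equivalently, Durbin-Levinson gives phi_{kk} iteratively:
  phi_{11} = rho(1)
  phi_{kk} = [rho(k) - sum_{j=1..k-1} phi_{k-1,j} rho(k-j)]
            / [1 - sum_{j=1..k-1} phi_{k-1,j} rho(j)],
  phi_{k,j} = phi_{k-1,j} - phi_{kk} phi_{k-1,k-j},  j = 1..k-1.
Step k = 1:
  phi_11 = rho(1) = 0.0066.
Step k = 2:
  phi_22 = [rho(2) - phi_11 rho(1)] / [1 - phi_11 rho(1)] = [0.095 - (0.0066)(0.0066)] / [1 - (0.0066)(0.0066)]
         = 0.09495644 / 0.99995644 = 0.095.
Therefore phi_{22} = 0.0950.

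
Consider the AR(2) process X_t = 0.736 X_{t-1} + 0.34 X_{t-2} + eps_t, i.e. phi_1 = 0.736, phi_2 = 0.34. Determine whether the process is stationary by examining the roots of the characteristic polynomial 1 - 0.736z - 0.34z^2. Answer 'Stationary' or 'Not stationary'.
\text{Not stationary}

The AR(p) characteristic polynomial is P(z) = 1 - 0.736z - 0.34z^2.
Stationarity requires all roots to lie outside the unit circle, i.e. |z| > 1 for every root.
Set 1 + (-0.736) z + (-0.34) z^2 = 0, i.e. a z^2 + b z + c = 0 with a = -0.34, b = -0.736, c = 1.
Discriminant D = b^2 - 4ac = (-0.736)^2 - 4*(-0.34)*1 = 0.541696 - (-1.36) = 1.901696.
D >= 0, so the roots are real: z = (-b +/- sqrt(D)) / (2a) = (0.736 +/- 1.37902) / (-0.68).
  z_1 = (0.736 + 1.37902) / (-0.68) = -3.1103,   |z_1| = 3.1103.
  z_2 = (0.736 - 1.37902) / (-0.68) = 0.9456,   |z_2| = 0.9456.
Moduli of all roots: 3.1103, 0.9456.
All moduli strictly greater than 1? No.
Verdict: Not stationary.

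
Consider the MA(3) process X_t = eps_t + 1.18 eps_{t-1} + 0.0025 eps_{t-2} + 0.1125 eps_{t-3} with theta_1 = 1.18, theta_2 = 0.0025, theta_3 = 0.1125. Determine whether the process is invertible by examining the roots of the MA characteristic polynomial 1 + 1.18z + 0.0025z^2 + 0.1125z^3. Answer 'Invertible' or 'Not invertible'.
\text{Not invertible}

The MA(q) characteristic polynomial is P(z) = 1 + 1.18z + 0.0025z^2 + 0.1125z^3.
Invertibility requires all roots to lie outside the unit circle, i.e. |z| > 1 for every root.
Degree 3: look for a simple real root z0 first, then factor out (1 - z/z0) and solve the remaining quadratic.
Testing z0 = -0.8: P(-0.8) = 1 + (1.18)(-0.8) + (0.0025)(-0.8)^2 + (0.1125)(-0.8)^3
  = 1 + (-0.944) + (0.0016) + (-0.0576) = 0.  So z_0 = -0.8 is a root, |z_0| = 0.8.
Divide out the factor (1 + 1.25 z) = (1 - z/z0) (since 1/z0 = -1.25):
  P(z) = (1 + 1.25 z)(1 + (-0.07) z + (0.09) z^2)
  [check: z-coef -0.07 - (-1.25) = 1.18; z^2-coef 0.09 - (-1.25)(-0.07) = 0.0025; z^3-coef -(-1.25)(0.09) = 0.1125.]
Remaining roots from the quadratic factor 1 + (-0.07) z + (0.09) z^2:
  Set 1 + (-0.07) z + (0.09) z^2 = 0, i.e. a z^2 + b z + c = 0 with a = 0.09, b = -0.07, c = 1.
  Discriminant D = b^2 - 4ac = (-0.07)^2 - 4*(0.09)*1 = 0.0049 - (0.36) = -0.3551.
  D < 0, so the roots are the complex-conjugate pair z = (-b +/- i sqrt(-D)) / (2a) = 0.3889 +/- 3.3106i.
  For a conjugate pair |z|^2 = z * conj(z) = (product of roots) = c/a = 1/(0.09) = 11.111111, so |z| = sqrt(11.111111) = 3.3333 for both roots.
Moduli of all roots: 0.8000, 3.3333, 3.3333.
All moduli strictly greater than 1? No.
Verdict: Not invertible.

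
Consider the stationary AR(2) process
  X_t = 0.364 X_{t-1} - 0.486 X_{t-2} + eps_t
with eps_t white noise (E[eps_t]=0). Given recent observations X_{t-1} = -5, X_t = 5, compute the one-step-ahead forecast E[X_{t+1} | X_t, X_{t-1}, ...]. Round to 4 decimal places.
E[X_{t+1} \mid \mathcal F_t] = 4.2500

For an AR(p) model X_t = c + sum_i phi_i X_{t-i} + eps_t, the
one-step-ahead conditional mean is
  E[X_{t+1} | X_t, ...] = c + sum_i phi_i X_{t+1-i}.
Substitute known values:
  E[X_{t+1} | ...] = (0.364) * (5) + (-0.486) * (-5)
                   = 4.2500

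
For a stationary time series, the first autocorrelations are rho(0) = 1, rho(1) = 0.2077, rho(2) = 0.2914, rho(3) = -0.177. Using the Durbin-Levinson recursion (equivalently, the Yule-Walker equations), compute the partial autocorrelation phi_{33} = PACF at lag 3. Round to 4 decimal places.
\phi_{33} = -0.3089

The PACF at lag k is phi_{kk}, the last component of the solution
to the Yule-Walker system G_k phi = r_k where
  (G_k)_{ij} = rho(|i - j|), (r_k)_i = rho(i), i,j = 1..k.
Equivalently, Durbin-Levinson gives phi_{kk} iteratively:
  phi_{11} = rho(1)
  phi_{kk} = [rho(k) - sum_{j=1..k-1} phi_{k-1,j} rho(k-j)]
            / [1 - sum_{j=1..k-1} phi_{k-1,j} rho(j)],
  phi_{k,j} = phi_{k-1,j} - phi_{kk} phi_{k-1,k-j},  j = 1..k-1.
Step k = 1:
  phi_11 = rho(1) = 0.2077.
Step k = 2:
  phi_22 = [rho(2) - phi_11 rho(1)] / [1 - phi_11 rho(1)] = [0.2914 - (0.2077)(0.2077)] / [1 - (0.2077)(0.2077)]
         = 0.24826071 / 0.95686071 = 0.259453.
  Update: phi_21 = phi_11 - phi_22 phi_11 = 0.2077 - (0.259453)(0.2077) = 0.153812.
Step k = 3:
  phi_33 = [rho(3) - phi_21 rho(2) - phi_22 rho(1)] / [1 - phi_21 rho(1) - phi_22 rho(2)]
    numerator   = -0.177 - (0.153812)(0.2914) - (0.259453)(0.2077) = -0.27570914
    denominator = 1 - (0.153812)(0.2077) - (0.259453)(0.2914) = 0.89244864
  phi_33 = -0.27570914 / 0.89244864 = -0.3089.
Therefore phi_{33} = -0.3089.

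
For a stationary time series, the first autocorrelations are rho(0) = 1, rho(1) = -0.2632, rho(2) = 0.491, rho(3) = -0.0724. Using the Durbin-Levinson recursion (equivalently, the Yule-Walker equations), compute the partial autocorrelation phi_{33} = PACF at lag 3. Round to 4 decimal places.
\phi_{33} = 0.1589

The PACF at lag k is phi_{kk}, the last component of the solution
to the Yule-Walker system G_k phi = r_k where
  (G_k)_{ij} = rho(|i - j|), (r_k)_i = rho(i), i,j = 1..k.
Equivalently, Durbin-Levinson gives phi_{kk} iteratively:
  phi_{11} = rho(1)
  phi_{kk} = [rho(k) - sum_{j=1..k-1} phi_{k-1,j} rho(k-j)]
            / [1 - sum_{j=1..k-1} phi_{k-1,j} rho(j)],
  phi_{k,j} = phi_{k-1,j} - phi_{kk} phi_{k-1,k-j},  j = 1..k-1.
Step k = 1:
  phi_11 = rho(1) = -0.2632.
Step k = 2:
  phi_22 = [rho(2) - phi_11 rho(1)] / [1 - phi_11 rho(1)] = [0.491 - (-0.2632)(-0.2632)] / [1 - (-0.2632)(-0.2632)]
         = 0.42172576 / 0.93072576 = 0.453115.
  Update: phi_21 = phi_11 - phi_22 phi_11 = -0.2632 - (0.453115)(-0.2632) = -0.14394.
Step k = 3:
  phi_33 = [rho(3) - phi_21 rho(2) - phi_22 rho(1)] / [1 - phi_21 rho(1) - phi_22 rho(2)]
    numerator   = -0.0724 - (-0.14394)(0.491) - (0.453115)(-0.2632) = 0.11753447
    denominator = 1 - (-0.14394)(-0.2632) - (0.453115)(0.491) = 0.73963551
  phi_33 = 0.11753447 / 0.73963551 = 0.1589.
Therefore phi_{33} = 0.1589.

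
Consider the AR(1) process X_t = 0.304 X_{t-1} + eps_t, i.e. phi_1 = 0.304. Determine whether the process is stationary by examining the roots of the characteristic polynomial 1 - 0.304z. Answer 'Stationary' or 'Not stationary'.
\text{Stationary}

The AR(p) characteristic polynomial is P(z) = 1 - 0.304z.
Stationarity requires all roots to lie outside the unit circle, i.e. |z| > 1 for every root.
This is linear in z: 1 + (-0.304) z = 0  =>  z = -1/(-0.304) = 3.289474,  |z| = 3.289474.
Moduli of all roots: 3.2895.
All moduli strictly greater than 1? Yes.
Verdict: Stationary.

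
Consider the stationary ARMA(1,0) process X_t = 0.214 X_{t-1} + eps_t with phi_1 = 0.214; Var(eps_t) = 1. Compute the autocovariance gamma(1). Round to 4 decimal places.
\gamma(1) = 0.2243

Multiply the model equation by X_{t-k} and take expectations. With theta_0 = psi_0 = 1 and psi_j the MA(infinity) weights, this gives
  gamma(k) - sum_i phi_i gamma(k-i) = c_k,
  c_k = sigma^2 * sum_{j=k..q} theta_j psi_{j-k}   (c_k = 0 for k > q),
using gamma(-m) = gamma(m).
Pure AR (q = 0): c_0 = sigma^2 = 1, c_k = 0 for k >= 1.
Equations for k = 0 and k = 1 (AR order 1):
  gamma(0) = phi_1 gamma(1) + c_0
  gamma(1) = phi_1 gamma(0) + c_1
Substituting the second into the first: gamma(0) (1 - phi_1^2) = c_0 + phi_1 c_1, so
  gamma(0) = c_0 / (1 - phi_1^2) = 1 / (1 - (0.214)^2) = 1 / 0.954204 = 1.047994.
  gamma(1) = phi_1 gamma(0) = (0.214)(1.047994) = 0.224271.
Therefore gamma(1) = 0.2243 (to 4 decimal places).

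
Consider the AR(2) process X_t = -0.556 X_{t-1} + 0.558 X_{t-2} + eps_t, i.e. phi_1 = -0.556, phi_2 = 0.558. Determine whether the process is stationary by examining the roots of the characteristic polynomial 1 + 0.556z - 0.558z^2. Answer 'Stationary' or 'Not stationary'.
\text{Not stationary}

The AR(p) characteristic polynomial is P(z) = 1 + 0.556z - 0.558z^2.
Stationarity requires all roots to lie outside the unit circle, i.e. |z| > 1 for every root.
Set 1 + (0.556) z + (-0.558) z^2 = 0, i.e. a z^2 + b z + c = 0 with a = -0.558, b = 0.556, c = 1.
Discriminant D = b^2 - 4ac = (0.556)^2 - 4*(-0.558)*1 = 0.309136 - (-2.232) = 2.541136.
D >= 0, so the roots are real: z = (-b +/- sqrt(D)) / (2a) = (-0.556 +/- 1.594094) / (-1.116).
  z_1 = (-0.556 + 1.594094) / (-1.116) = -0.9302,   |z_1| = 0.9302.
  z_2 = (-0.556 - 1.594094) / (-1.116) = 1.9266,   |z_2| = 1.9266.
Moduli of all roots: 0.9302, 1.9266.
All moduli strictly greater than 1? No.
Verdict: Not stationary.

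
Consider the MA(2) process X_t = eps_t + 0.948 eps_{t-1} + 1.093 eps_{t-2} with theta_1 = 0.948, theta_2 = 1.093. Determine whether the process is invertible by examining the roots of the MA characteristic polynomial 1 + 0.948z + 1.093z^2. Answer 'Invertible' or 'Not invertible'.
\text{Not invertible}

The MA(q) characteristic polynomial is P(z) = 1 + 0.948z + 1.093z^2.
Invertibility requires all roots to lie outside the unit circle, i.e. |z| > 1 for every root.
Set 1 + (0.948) z + (1.093) z^2 = 0, i.e. a z^2 + b z + c = 0 with a = 1.093, b = 0.948, c = 1.
Discriminant D = b^2 - 4ac = (0.948)^2 - 4*(1.093)*1 = 0.898704 - (4.372) = -3.473296.
D < 0, so the roots are the complex-conjugate pair z = (-b +/- i sqrt(-D)) / (2a) = -0.4337 +/- 0.8526i.
For a conjugate pair |z|^2 = z * conj(z) = (product of roots) = c/a = 1/(1.093) = 0.914913, so |z| = sqrt(0.914913) = 0.9565 for both roots.
Moduli of all roots: 0.9565, 0.9565.
All moduli strictly greater than 1? No.
Verdict: Not invertible.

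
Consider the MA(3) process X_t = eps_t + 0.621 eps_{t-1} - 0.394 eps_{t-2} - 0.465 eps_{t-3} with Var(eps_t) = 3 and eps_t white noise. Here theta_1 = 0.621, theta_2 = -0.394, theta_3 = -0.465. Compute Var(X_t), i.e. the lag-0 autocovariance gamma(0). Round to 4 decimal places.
\gamma(0) = 5.2713

For an MA(q) process X_t = eps_t + sum_i theta_i eps_{t-i} with
Var(eps_t) = sigma^2, the variance is
  gamma(0) = sigma^2 * (1 + sum_i theta_i^2).
  sum_i theta_i^2 = (0.621)^2 + (-0.394)^2 + (-0.465)^2 = 0.385641 + 0.155236 + 0.216225 = 0.757102.
  gamma(0) = 3 * (1 + 0.757102) = 3 * 1.757102 = 5.271306, which rounds to 5.2713.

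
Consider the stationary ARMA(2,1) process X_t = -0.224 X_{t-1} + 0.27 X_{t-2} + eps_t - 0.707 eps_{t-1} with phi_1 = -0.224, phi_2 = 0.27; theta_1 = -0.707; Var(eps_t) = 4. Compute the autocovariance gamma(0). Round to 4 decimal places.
\gamma(0) = 9.2104

Multiply the model equation by X_{t-k} and take expectations. With theta_0 = psi_0 = 1 and psi_j the MA(infinity) weights, this gives
  gamma(k) - sum_i phi_i gamma(k-i) = c_k,
  c_k = sigma^2 * sum_{j=k..q} theta_j psi_{j-k}   (c_k = 0 for k > q),
using gamma(-m) = gamma(m).
psi-weights needed (psi_j = theta_j + sum_i phi_i psi_{j-i}):
  psi_1 = theta_1 + phi_1 = -0.707 + (-0.224) = -0.931
Right-hand sides:
  c_0 = sigma^2 (1 + theta_1 psi_1) = 4 * (1 + (-0.707)(-0.931)) = 4 * 1.658217 = 6.632868
  c_1 = sigma^2 theta_1 = 4 * (-0.707) = -2.828
  c_2 = 0
Equations for k = 0, 1, 2 (AR order 2, c_2 = 0):
  (E0) gamma(0) = phi_1 gamma(1) + phi_2 gamma(2) + c_0
  (E1) gamma(1) = phi_1 gamma(0) + phi_2 gamma(1) + c_1
  (E2) gamma(2) = phi_1 gamma(1) + phi_2 gamma(0)
From (E1): gamma(1) = A gamma(0) + B with
  A = phi_1 / (1 - phi_2) = -0.224 / 0.73 = -0.306849,   B = c_1 / (1 - phi_2) = -2.828 / 0.73 = -3.873973.
Insert (E2) into (E0): gamma(0) (1 - phi_2^2) = phi_1 (1 + phi_2) gamma(1) + c_0.
  phi_1 (1 + phi_2) = (-0.224)(1.27) = -0.28448,   1 - phi_2^2 = 0.9271.
Replace gamma(1) by A gamma(0) + B and collect gamma(0):
  gamma(0) [0.9271 - (-0.28448)(-0.306849)] = (-0.28448)(-3.873973) + 6.632868
  gamma(0) * 0.839808 = 7.734936
  gamma(0) = 7.734936 / 0.839808 = 9.210367.
Therefore gamma(0) = 9.2104 (to 4 decimal places).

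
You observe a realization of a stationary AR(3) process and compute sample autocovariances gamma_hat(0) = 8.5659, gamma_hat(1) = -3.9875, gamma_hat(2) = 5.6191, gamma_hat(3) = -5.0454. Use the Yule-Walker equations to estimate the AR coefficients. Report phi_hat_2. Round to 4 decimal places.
\hat\phi_{2} = 0.4870

The Yule-Walker equations for an AR(p) process read, in matrix form,
  Gamma_p phi = r_p,   with   (Gamma_p)_{ij} = gamma(|i - j|),
                       (r_p)_i = gamma(i),   i,j = 1..p.
Substitute the sample gammas (Toeplitz matrix and right-hand side of size 3):
  Gamma_p = [[8.5659, -3.9875, 5.6191], [-3.9875, 8.5659, -3.9875], [5.6191, -3.9875, 8.5659]]
  r_p     = [-3.9875, 5.6191, -5.0454]
Written out (R1..R3):
  (R1) 8.5659 phi_1 - 3.9875 phi_2 + 5.6191 phi_3 = -3.9875
  (R2) -3.9875 phi_1 + 8.5659 phi_2 - 3.9875 phi_3 = 5.6191
  (R3) 5.6191 phi_1 - 3.9875 phi_2 + 8.5659 phi_3 = -5.0454
Gaussian elimination:
  R2 <- R2 - (-3.9875/8.5659) R1 = R2 - (-0.465509) R1:  6.709685 phi_2 - 1.371761 phi_3 = 3.762885
  R3 <- R3 - (5.6191/8.5659) R1 = R3 - (0.655985) R1:  -1.371761 phi_2 + 4.879856 phi_3 = -2.429661
  R3 <- R3 - (-1.371761/6.709685) R2 = R3 - (-0.204445) R2:  4.599406 phi_3 = -1.660358
Back-substitution:
  phi_hat_3 = -1.660358 / 4.599406 = -0.360994
  phi_hat_2 = (3.762885 - (-1.371761)(-0.360994)) / 6.709685 = 0.487011
  phi_hat_1 = (-3.9875 - (-3.9875)(0.487011) - (5.6191)(-0.360994)) / 8.5659 = -0.001994
So phi_hat = [-0.0020, 0.4870, -0.3610].
Therefore phi_hat_2 = 0.4870.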